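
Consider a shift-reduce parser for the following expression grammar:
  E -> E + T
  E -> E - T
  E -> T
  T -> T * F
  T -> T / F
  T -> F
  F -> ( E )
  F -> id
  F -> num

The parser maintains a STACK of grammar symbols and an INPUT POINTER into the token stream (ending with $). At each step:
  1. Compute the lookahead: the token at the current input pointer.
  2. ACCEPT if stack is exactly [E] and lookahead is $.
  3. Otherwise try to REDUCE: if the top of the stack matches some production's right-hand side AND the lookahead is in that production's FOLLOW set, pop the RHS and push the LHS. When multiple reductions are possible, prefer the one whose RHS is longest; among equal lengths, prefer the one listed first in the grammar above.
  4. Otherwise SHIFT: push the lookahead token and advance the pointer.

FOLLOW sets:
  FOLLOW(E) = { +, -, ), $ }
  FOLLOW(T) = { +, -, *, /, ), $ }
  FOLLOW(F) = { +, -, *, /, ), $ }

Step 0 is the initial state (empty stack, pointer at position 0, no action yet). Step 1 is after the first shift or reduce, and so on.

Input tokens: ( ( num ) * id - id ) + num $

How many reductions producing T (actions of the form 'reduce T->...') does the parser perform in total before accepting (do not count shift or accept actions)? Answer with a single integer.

Step 1: shift (. Stack=[(] ptr=1 lookahead=( remaining=[( num ) * id - id ) + num $]
Step 2: shift (. Stack=[( (] ptr=2 lookahead=num remaining=[num ) * id - id ) + num $]
Step 3: shift num. Stack=[( ( num] ptr=3 lookahead=) remaining=[) * id - id ) + num $]
Step 4: reduce F->num. Stack=[( ( F] ptr=3 lookahead=) remaining=[) * id - id ) + num $]
Step 5: reduce T->F. Stack=[( ( T] ptr=3 lookahead=) remaining=[) * id - id ) + num $]
Step 6: reduce E->T. Stack=[( ( E] ptr=3 lookahead=) remaining=[) * id - id ) + num $]
Step 7: shift ). Stack=[( ( E )] ptr=4 lookahead=* remaining=[* id - id ) + num $]
Step 8: reduce F->( E ). Stack=[( F] ptr=4 lookahead=* remaining=[* id - id ) + num $]
Step 9: reduce T->F. Stack=[( T] ptr=4 lookahead=* remaining=[* id - id ) + num $]
Step 10: shift *. Stack=[( T *] ptr=5 lookahead=id remaining=[id - id ) + num $]
Step 11: shift id. Stack=[( T * id] ptr=6 lookahead=- remaining=[- id ) + num $]
Step 12: reduce F->id. Stack=[( T * F] ptr=6 lookahead=- remaining=[- id ) + num $]
Step 13: reduce T->T * F. Stack=[( T] ptr=6 lookahead=- remaining=[- id ) + num $]
Step 14: reduce E->T. Stack=[( E] ptr=6 lookahead=- remaining=[- id ) + num $]
Step 15: shift -. Stack=[( E -] ptr=7 lookahead=id remaining=[id ) + num $]
Step 16: shift id. Stack=[( E - id] ptr=8 lookahead=) remaining=[) + num $]
Step 17: reduce F->id. Stack=[( E - F] ptr=8 lookahead=) remaining=[) + num $]
Step 18: reduce T->F. Stack=[( E - T] ptr=8 lookahead=) remaining=[) + num $]
Step 19: reduce E->E - T. Stack=[( E] ptr=8 lookahead=) remaining=[) + num $]
Step 20: shift ). Stack=[( E )] ptr=9 lookahead=+ remaining=[+ num $]
Step 21: reduce F->( E ). Stack=[F] ptr=9 lookahead=+ remaining=[+ num $]
Step 22: reduce T->F. Stack=[T] ptr=9 lookahead=+ remaining=[+ num $]
Step 23: reduce E->T. Stack=[E] ptr=9 lookahead=+ remaining=[+ num $]
Step 24: shift +. Stack=[E +] ptr=10 lookahead=num remaining=[num $]
Step 25: shift num. Stack=[E + num] ptr=11 lookahead=$ remaining=[$]
Step 26: reduce F->num. Stack=[E + F] ptr=11 lookahead=$ remaining=[$]
Step 27: reduce T->F. Stack=[E + T] ptr=11 lookahead=$ remaining=[$]
Step 28: reduce E->E + T. Stack=[E] ptr=11 lookahead=$ remaining=[$]
Step 29: accept. Stack=[E] ptr=11 lookahead=$ remaining=[$]

Answer: 6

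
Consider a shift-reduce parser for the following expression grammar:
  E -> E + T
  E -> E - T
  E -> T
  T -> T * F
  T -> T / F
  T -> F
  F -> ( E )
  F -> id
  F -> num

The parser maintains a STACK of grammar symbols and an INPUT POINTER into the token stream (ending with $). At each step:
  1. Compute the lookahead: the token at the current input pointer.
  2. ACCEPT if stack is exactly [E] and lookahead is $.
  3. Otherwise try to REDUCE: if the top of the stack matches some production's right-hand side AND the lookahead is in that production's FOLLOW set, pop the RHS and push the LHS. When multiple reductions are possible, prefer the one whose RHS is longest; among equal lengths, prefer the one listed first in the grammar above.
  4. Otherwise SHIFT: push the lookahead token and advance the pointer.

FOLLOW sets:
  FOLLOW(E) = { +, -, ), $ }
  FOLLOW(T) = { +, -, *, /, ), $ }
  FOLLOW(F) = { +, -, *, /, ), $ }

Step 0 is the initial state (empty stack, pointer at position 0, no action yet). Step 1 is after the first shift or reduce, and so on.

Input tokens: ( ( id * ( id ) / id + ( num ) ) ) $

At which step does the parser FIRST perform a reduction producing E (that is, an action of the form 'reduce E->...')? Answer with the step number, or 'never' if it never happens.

Step 1: shift (. Stack=[(] ptr=1 lookahead=( remaining=[( id * ( id ) / id + ( num ) ) ) $]
Step 2: shift (. Stack=[( (] ptr=2 lookahead=id remaining=[id * ( id ) / id + ( num ) ) ) $]
Step 3: shift id. Stack=[( ( id] ptr=3 lookahead=* remaining=[* ( id ) / id + ( num ) ) ) $]
Step 4: reduce F->id. Stack=[( ( F] ptr=3 lookahead=* remaining=[* ( id ) / id + ( num ) ) ) $]
Step 5: reduce T->F. Stack=[( ( T] ptr=3 lookahead=* remaining=[* ( id ) / id + ( num ) ) ) $]
Step 6: shift *. Stack=[( ( T *] ptr=4 lookahead=( remaining=[( id ) / id + ( num ) ) ) $]
Step 7: shift (. Stack=[( ( T * (] ptr=5 lookahead=id remaining=[id ) / id + ( num ) ) ) $]
Step 8: shift id. Stack=[( ( T * ( id] ptr=6 lookahead=) remaining=[) / id + ( num ) ) ) $]
Step 9: reduce F->id. Stack=[( ( T * ( F] ptr=6 lookahead=) remaining=[) / id + ( num ) ) ) $]
Step 10: reduce T->F. Stack=[( ( T * ( T] ptr=6 lookahead=) remaining=[) / id + ( num ) ) ) $]
Step 11: reduce E->T. Stack=[( ( T * ( E] ptr=6 lookahead=) remaining=[) / id + ( num ) ) ) $]

Answer: 11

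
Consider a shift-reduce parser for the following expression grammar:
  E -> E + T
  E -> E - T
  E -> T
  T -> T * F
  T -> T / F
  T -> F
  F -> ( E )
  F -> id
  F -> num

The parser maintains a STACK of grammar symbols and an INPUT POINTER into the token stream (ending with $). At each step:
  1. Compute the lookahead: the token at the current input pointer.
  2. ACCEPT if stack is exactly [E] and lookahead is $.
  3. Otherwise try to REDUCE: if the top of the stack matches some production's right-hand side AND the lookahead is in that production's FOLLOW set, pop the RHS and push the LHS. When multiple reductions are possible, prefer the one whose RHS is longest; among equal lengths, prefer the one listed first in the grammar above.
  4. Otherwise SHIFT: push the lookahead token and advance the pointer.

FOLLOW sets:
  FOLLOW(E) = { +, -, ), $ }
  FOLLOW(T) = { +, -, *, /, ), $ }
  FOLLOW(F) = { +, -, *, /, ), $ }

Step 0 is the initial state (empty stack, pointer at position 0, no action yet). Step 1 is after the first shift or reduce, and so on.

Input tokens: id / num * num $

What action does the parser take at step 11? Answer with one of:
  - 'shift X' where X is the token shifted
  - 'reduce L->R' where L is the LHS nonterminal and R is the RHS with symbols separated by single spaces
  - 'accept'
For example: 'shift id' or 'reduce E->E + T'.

Step 1: shift id. Stack=[id] ptr=1 lookahead=/ remaining=[/ num * num $]
Step 2: reduce F->id. Stack=[F] ptr=1 lookahead=/ remaining=[/ num * num $]
Step 3: reduce T->F. Stack=[T] ptr=1 lookahead=/ remaining=[/ num * num $]
Step 4: shift /. Stack=[T /] ptr=2 lookahead=num remaining=[num * num $]
Step 5: shift num. Stack=[T / num] ptr=3 lookahead=* remaining=[* num $]
Step 6: reduce F->num. Stack=[T / F] ptr=3 lookahead=* remaining=[* num $]
Step 7: reduce T->T / F. Stack=[T] ptr=3 lookahead=* remaining=[* num $]
Step 8: shift *. Stack=[T *] ptr=4 lookahead=num remaining=[num $]
Step 9: shift num. Stack=[T * num] ptr=5 lookahead=$ remaining=[$]
Step 10: reduce F->num. Stack=[T * F] ptr=5 lookahead=$ remaining=[$]
Step 11: reduce T->T * F. Stack=[T] ptr=5 lookahead=$ remaining=[$]

Answer: reduce T->T * F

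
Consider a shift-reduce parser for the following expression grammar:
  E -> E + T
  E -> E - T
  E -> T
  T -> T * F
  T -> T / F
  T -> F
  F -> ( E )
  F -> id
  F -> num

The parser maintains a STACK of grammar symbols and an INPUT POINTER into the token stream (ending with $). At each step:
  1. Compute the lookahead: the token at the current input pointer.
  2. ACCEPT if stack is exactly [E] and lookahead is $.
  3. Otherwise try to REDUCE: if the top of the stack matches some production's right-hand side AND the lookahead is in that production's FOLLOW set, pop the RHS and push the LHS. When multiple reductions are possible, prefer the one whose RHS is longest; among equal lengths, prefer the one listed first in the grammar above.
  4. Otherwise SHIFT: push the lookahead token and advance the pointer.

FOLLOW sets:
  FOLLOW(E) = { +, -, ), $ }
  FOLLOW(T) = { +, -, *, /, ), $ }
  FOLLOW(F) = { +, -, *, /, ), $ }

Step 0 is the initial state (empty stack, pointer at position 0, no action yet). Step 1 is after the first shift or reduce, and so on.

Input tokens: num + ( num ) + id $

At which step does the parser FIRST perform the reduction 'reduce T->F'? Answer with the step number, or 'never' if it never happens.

Answer: 3

Derivation:
Step 1: shift num. Stack=[num] ptr=1 lookahead=+ remaining=[+ ( num ) + id $]
Step 2: reduce F->num. Stack=[F] ptr=1 lookahead=+ remaining=[+ ( num ) + id $]
Step 3: reduce T->F. Stack=[T] ptr=1 lookahead=+ remaining=[+ ( num ) + id $]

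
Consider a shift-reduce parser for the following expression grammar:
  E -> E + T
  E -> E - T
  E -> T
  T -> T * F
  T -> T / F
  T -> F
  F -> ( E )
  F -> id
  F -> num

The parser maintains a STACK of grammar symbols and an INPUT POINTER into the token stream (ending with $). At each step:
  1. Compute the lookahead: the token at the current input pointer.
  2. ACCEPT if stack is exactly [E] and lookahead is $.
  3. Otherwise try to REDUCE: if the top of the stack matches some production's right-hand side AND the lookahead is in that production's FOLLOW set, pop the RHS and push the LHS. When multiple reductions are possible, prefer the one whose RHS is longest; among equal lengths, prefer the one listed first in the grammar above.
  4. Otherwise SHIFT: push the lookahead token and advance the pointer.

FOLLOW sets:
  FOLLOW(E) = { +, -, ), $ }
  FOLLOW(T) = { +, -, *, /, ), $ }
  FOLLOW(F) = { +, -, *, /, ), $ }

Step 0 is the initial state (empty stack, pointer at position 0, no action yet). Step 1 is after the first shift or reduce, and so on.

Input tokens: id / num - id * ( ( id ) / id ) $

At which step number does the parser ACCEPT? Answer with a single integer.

Answer: 32

Derivation:
Step 1: shift id. Stack=[id] ptr=1 lookahead=/ remaining=[/ num - id * ( ( id ) / id ) $]
Step 2: reduce F->id. Stack=[F] ptr=1 lookahead=/ remaining=[/ num - id * ( ( id ) / id ) $]
Step 3: reduce T->F. Stack=[T] ptr=1 lookahead=/ remaining=[/ num - id * ( ( id ) / id ) $]
Step 4: shift /. Stack=[T /] ptr=2 lookahead=num remaining=[num - id * ( ( id ) / id ) $]
Step 5: shift num. Stack=[T / num] ptr=3 lookahead=- remaining=[- id * ( ( id ) / id ) $]
Step 6: reduce F->num. Stack=[T / F] ptr=3 lookahead=- remaining=[- id * ( ( id ) / id ) $]
Step 7: reduce T->T / F. Stack=[T] ptr=3 lookahead=- remaining=[- id * ( ( id ) / id ) $]
Step 8: reduce E->T. Stack=[E] ptr=3 lookahead=- remaining=[- id * ( ( id ) / id ) $]
Step 9: shift -. Stack=[E -] ptr=4 lookahead=id remaining=[id * ( ( id ) / id ) $]
Step 10: shift id. Stack=[E - id] ptr=5 lookahead=* remaining=[* ( ( id ) / id ) $]
Step 11: reduce F->id. Stack=[E - F] ptr=5 lookahead=* remaining=[* ( ( id ) / id ) $]
Step 12: reduce T->F. Stack=[E - T] ptr=5 lookahead=* remaining=[* ( ( id ) / id ) $]
Step 13: shift *. Stack=[E - T *] ptr=6 lookahead=( remaining=[( ( id ) / id ) $]
Step 14: shift (. Stack=[E - T * (] ptr=7 lookahead=( remaining=[( id ) / id ) $]
Step 15: shift (. Stack=[E - T * ( (] ptr=8 lookahead=id remaining=[id ) / id ) $]
Step 16: shift id. Stack=[E - T * ( ( id] ptr=9 lookahead=) remaining=[) / id ) $]
Step 17: reduce F->id. Stack=[E - T * ( ( F] ptr=9 lookahead=) remaining=[) / id ) $]
Step 18: reduce T->F. Stack=[E - T * ( ( T] ptr=9 lookahead=) remaining=[) / id ) $]
Step 19: reduce E->T. Stack=[E - T * ( ( E] ptr=9 lookahead=) remaining=[) / id ) $]
Step 20: shift ). Stack=[E - T * ( ( E )] ptr=10 lookahead=/ remaining=[/ id ) $]
Step 21: reduce F->( E ). Stack=[E - T * ( F] ptr=10 lookahead=/ remaining=[/ id ) $]
Step 22: reduce T->F. Stack=[E - T * ( T] ptr=10 lookahead=/ remaining=[/ id ) $]
Step 23: shift /. Stack=[E - T * ( T /] ptr=11 lookahead=id remaining=[id ) $]
Step 24: shift id. Stack=[E - T * ( T / id] ptr=12 lookahead=) remaining=[) $]
Step 25: reduce F->id. Stack=[E - T * ( T / F] ptr=12 lookahead=) remaining=[) $]
Step 26: reduce T->T / F. Stack=[E - T * ( T] ptr=12 lookahead=) remaining=[) $]
Step 27: reduce E->T. Stack=[E - T * ( E] ptr=12 lookahead=) remaining=[) $]
Step 28: shift ). Stack=[E - T * ( E )] ptr=13 lookahead=$ remaining=[$]
Step 29: reduce F->( E ). Stack=[E - T * F] ptr=13 lookahead=$ remaining=[$]
Step 30: reduce T->T * F. Stack=[E - T] ptr=13 lookahead=$ remaining=[$]
Step 31: reduce E->E - T. Stack=[E] ptr=13 lookahead=$ remaining=[$]
Step 32: accept. Stack=[E] ptr=13 lookahead=$ remaining=[$]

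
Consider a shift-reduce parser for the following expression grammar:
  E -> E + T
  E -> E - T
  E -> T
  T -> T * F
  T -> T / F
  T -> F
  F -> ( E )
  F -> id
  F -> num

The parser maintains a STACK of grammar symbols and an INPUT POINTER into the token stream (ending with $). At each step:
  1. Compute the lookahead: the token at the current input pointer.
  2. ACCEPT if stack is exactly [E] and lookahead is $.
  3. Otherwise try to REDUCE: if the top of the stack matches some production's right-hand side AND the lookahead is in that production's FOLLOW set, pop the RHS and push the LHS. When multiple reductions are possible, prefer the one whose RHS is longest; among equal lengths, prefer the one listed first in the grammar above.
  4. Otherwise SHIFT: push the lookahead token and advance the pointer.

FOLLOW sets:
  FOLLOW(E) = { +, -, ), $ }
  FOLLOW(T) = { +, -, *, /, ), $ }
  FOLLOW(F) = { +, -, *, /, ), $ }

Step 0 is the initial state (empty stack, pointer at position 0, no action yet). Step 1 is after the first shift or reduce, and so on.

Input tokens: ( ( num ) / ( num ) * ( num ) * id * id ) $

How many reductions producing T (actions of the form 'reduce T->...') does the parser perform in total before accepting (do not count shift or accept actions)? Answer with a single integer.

Step 1: shift (. Stack=[(] ptr=1 lookahead=( remaining=[( num ) / ( num ) * ( num ) * id * id ) $]
Step 2: shift (. Stack=[( (] ptr=2 lookahead=num remaining=[num ) / ( num ) * ( num ) * id * id ) $]
Step 3: shift num. Stack=[( ( num] ptr=3 lookahead=) remaining=[) / ( num ) * ( num ) * id * id ) $]
Step 4: reduce F->num. Stack=[( ( F] ptr=3 lookahead=) remaining=[) / ( num ) * ( num ) * id * id ) $]
Step 5: reduce T->F. Stack=[( ( T] ptr=3 lookahead=) remaining=[) / ( num ) * ( num ) * id * id ) $]
Step 6: reduce E->T. Stack=[( ( E] ptr=3 lookahead=) remaining=[) / ( num ) * ( num ) * id * id ) $]
Step 7: shift ). Stack=[( ( E )] ptr=4 lookahead=/ remaining=[/ ( num ) * ( num ) * id * id ) $]
Step 8: reduce F->( E ). Stack=[( F] ptr=4 lookahead=/ remaining=[/ ( num ) * ( num ) * id * id ) $]
Step 9: reduce T->F. Stack=[( T] ptr=4 lookahead=/ remaining=[/ ( num ) * ( num ) * id * id ) $]
Step 10: shift /. Stack=[( T /] ptr=5 lookahead=( remaining=[( num ) * ( num ) * id * id ) $]
Step 11: shift (. Stack=[( T / (] ptr=6 lookahead=num remaining=[num ) * ( num ) * id * id ) $]
Step 12: shift num. Stack=[( T / ( num] ptr=7 lookahead=) remaining=[) * ( num ) * id * id ) $]
Step 13: reduce F->num. Stack=[( T / ( F] ptr=7 lookahead=) remaining=[) * ( num ) * id * id ) $]
Step 14: reduce T->F. Stack=[( T / ( T] ptr=7 lookahead=) remaining=[) * ( num ) * id * id ) $]
Step 15: reduce E->T. Stack=[( T / ( E] ptr=7 lookahead=) remaining=[) * ( num ) * id * id ) $]
Step 16: shift ). Stack=[( T / ( E )] ptr=8 lookahead=* remaining=[* ( num ) * id * id ) $]
Step 17: reduce F->( E ). Stack=[( T / F] ptr=8 lookahead=* remaining=[* ( num ) * id * id ) $]
Step 18: reduce T->T / F. Stack=[( T] ptr=8 lookahead=* remaining=[* ( num ) * id * id ) $]
Step 19: shift *. Stack=[( T *] ptr=9 lookahead=( remaining=[( num ) * id * id ) $]
Step 20: shift (. Stack=[( T * (] ptr=10 lookahead=num remaining=[num ) * id * id ) $]
Step 21: shift num. Stack=[( T * ( num] ptr=11 lookahead=) remaining=[) * id * id ) $]
Step 22: reduce F->num. Stack=[( T * ( F] ptr=11 lookahead=) remaining=[) * id * id ) $]
Step 23: reduce T->F. Stack=[( T * ( T] ptr=11 lookahead=) remaining=[) * id * id ) $]
Step 24: reduce E->T. Stack=[( T * ( E] ptr=11 lookahead=) remaining=[) * id * id ) $]
Step 25: shift ). Stack=[( T * ( E )] ptr=12 lookahead=* remaining=[* id * id ) $]
Step 26: reduce F->( E ). Stack=[( T * F] ptr=12 lookahead=* remaining=[* id * id ) $]
Step 27: reduce T->T * F. Stack=[( T] ptr=12 lookahead=* remaining=[* id * id ) $]
Step 28: shift *. Stack=[( T *] ptr=13 lookahead=id remaining=[id * id ) $]
Step 29: shift id. Stack=[( T * id] ptr=14 lookahead=* remaining=[* id ) $]
Step 30: reduce F->id. Stack=[( T * F] ptr=14 lookahead=* remaining=[* id ) $]
Step 31: reduce T->T * F. Stack=[( T] ptr=14 lookahead=* remaining=[* id ) $]
Step 32: shift *. Stack=[( T *] ptr=15 lookahead=id remaining=[id ) $]
Step 33: shift id. Stack=[( T * id] ptr=16 lookahead=) remaining=[) $]
Step 34: reduce F->id. Stack=[( T * F] ptr=16 lookahead=) remaining=[) $]
Step 35: reduce T->T * F. Stack=[( T] ptr=16 lookahead=) remaining=[) $]
Step 36: reduce E->T. Stack=[( E] ptr=16 lookahead=) remaining=[) $]
Step 37: shift ). Stack=[( E )] ptr=17 lookahead=$ remaining=[$]
Step 38: reduce F->( E ). Stack=[F] ptr=17 lookahead=$ remaining=[$]
Step 39: reduce T->F. Stack=[T] ptr=17 lookahead=$ remaining=[$]
Step 40: reduce E->T. Stack=[E] ptr=17 lookahead=$ remaining=[$]
Step 41: accept. Stack=[E] ptr=17 lookahead=$ remaining=[$]

Answer: 9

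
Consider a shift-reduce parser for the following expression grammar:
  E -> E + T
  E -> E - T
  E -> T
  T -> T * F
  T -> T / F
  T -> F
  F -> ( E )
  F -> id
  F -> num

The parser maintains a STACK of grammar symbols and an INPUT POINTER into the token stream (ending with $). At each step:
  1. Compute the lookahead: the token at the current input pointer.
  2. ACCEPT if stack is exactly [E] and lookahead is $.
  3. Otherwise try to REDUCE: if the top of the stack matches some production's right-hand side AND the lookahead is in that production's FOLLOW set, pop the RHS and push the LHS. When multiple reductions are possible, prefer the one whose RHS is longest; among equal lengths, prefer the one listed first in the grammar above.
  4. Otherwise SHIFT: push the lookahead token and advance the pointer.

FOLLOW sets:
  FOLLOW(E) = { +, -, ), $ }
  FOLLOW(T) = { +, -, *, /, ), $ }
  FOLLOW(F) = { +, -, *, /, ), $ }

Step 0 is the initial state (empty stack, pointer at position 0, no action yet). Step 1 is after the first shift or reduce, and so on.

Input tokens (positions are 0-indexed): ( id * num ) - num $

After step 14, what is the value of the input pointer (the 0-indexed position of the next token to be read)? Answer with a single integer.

Answer: 6

Derivation:
Step 1: shift (. Stack=[(] ptr=1 lookahead=id remaining=[id * num ) - num $]
Step 2: shift id. Stack=[( id] ptr=2 lookahead=* remaining=[* num ) - num $]
Step 3: reduce F->id. Stack=[( F] ptr=2 lookahead=* remaining=[* num ) - num $]
Step 4: reduce T->F. Stack=[( T] ptr=2 lookahead=* remaining=[* num ) - num $]
Step 5: shift *. Stack=[( T *] ptr=3 lookahead=num remaining=[num ) - num $]
Step 6: shift num. Stack=[( T * num] ptr=4 lookahead=) remaining=[) - num $]
Step 7: reduce F->num. Stack=[( T * F] ptr=4 lookahead=) remaining=[) - num $]
Step 8: reduce T->T * F. Stack=[( T] ptr=4 lookahead=) remaining=[) - num $]
Step 9: reduce E->T. Stack=[( E] ptr=4 lookahead=) remaining=[) - num $]
Step 10: shift ). Stack=[( E )] ptr=5 lookahead=- remaining=[- num $]
Step 11: reduce F->( E ). Stack=[F] ptr=5 lookahead=- remaining=[- num $]
Step 12: reduce T->F. Stack=[T] ptr=5 lookahead=- remaining=[- num $]
Step 13: reduce E->T. Stack=[E] ptr=5 lookahead=- remaining=[- num $]
Step 14: shift -. Stack=[E -] ptr=6 lookahead=num remaining=[num $]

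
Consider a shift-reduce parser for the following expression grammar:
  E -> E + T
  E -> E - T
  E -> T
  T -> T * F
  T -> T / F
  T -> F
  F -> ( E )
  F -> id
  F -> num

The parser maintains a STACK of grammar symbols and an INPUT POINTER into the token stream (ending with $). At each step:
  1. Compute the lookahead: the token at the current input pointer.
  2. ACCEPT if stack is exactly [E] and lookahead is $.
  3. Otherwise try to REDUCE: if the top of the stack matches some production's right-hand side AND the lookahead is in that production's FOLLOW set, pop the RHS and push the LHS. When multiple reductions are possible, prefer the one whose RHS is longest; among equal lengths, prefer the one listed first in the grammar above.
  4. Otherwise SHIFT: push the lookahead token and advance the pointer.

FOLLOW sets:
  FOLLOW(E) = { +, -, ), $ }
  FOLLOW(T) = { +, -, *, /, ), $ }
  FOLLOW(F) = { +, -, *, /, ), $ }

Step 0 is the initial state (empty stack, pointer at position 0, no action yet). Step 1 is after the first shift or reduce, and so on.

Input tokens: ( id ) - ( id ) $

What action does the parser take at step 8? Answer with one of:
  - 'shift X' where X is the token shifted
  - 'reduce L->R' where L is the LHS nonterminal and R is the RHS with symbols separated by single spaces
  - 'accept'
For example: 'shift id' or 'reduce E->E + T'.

Step 1: shift (. Stack=[(] ptr=1 lookahead=id remaining=[id ) - ( id ) $]
Step 2: shift id. Stack=[( id] ptr=2 lookahead=) remaining=[) - ( id ) $]
Step 3: reduce F->id. Stack=[( F] ptr=2 lookahead=) remaining=[) - ( id ) $]
Step 4: reduce T->F. Stack=[( T] ptr=2 lookahead=) remaining=[) - ( id ) $]
Step 5: reduce E->T. Stack=[( E] ptr=2 lookahead=) remaining=[) - ( id ) $]
Step 6: shift ). Stack=[( E )] ptr=3 lookahead=- remaining=[- ( id ) $]
Step 7: reduce F->( E ). Stack=[F] ptr=3 lookahead=- remaining=[- ( id ) $]
Step 8: reduce T->F. Stack=[T] ptr=3 lookahead=- remaining=[- ( id ) $]

Answer: reduce T->F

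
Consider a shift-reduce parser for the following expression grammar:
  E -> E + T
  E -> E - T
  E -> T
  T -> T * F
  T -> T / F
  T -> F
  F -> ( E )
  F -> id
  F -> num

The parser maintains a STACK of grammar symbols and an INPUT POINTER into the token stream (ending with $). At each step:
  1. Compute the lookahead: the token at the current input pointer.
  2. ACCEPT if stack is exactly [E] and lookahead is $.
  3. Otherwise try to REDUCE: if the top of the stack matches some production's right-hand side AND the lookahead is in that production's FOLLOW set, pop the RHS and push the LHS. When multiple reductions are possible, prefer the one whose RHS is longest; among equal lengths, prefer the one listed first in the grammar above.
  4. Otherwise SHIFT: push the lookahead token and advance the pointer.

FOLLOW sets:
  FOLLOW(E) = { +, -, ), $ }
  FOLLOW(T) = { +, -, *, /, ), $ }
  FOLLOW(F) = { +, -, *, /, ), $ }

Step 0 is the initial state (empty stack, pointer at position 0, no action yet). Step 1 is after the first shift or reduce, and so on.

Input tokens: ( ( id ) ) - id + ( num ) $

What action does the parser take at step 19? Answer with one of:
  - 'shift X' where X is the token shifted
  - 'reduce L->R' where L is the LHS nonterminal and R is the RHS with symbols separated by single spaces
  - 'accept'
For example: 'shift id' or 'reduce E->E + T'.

Answer: reduce E->E - T

Derivation:
Step 1: shift (. Stack=[(] ptr=1 lookahead=( remaining=[( id ) ) - id + ( num ) $]
Step 2: shift (. Stack=[( (] ptr=2 lookahead=id remaining=[id ) ) - id + ( num ) $]
Step 3: shift id. Stack=[( ( id] ptr=3 lookahead=) remaining=[) ) - id + ( num ) $]
Step 4: reduce F->id. Stack=[( ( F] ptr=3 lookahead=) remaining=[) ) - id + ( num ) $]
Step 5: reduce T->F. Stack=[( ( T] ptr=3 lookahead=) remaining=[) ) - id + ( num ) $]
Step 6: reduce E->T. Stack=[( ( E] ptr=3 lookahead=) remaining=[) ) - id + ( num ) $]
Step 7: shift ). Stack=[( ( E )] ptr=4 lookahead=) remaining=[) - id + ( num ) $]
Step 8: reduce F->( E ). Stack=[( F] ptr=4 lookahead=) remaining=[) - id + ( num ) $]
Step 9: reduce T->F. Stack=[( T] ptr=4 lookahead=) remaining=[) - id + ( num ) $]
Step 10: reduce E->T. Stack=[( E] ptr=4 lookahead=) remaining=[) - id + ( num ) $]
Step 11: shift ). Stack=[( E )] ptr=5 lookahead=- remaining=[- id + ( num ) $]
Step 12: reduce F->( E ). Stack=[F] ptr=5 lookahead=- remaining=[- id + ( num ) $]
Step 13: reduce T->F. Stack=[T] ptr=5 lookahead=- remaining=[- id + ( num ) $]
Step 14: reduce E->T. Stack=[E] ptr=5 lookahead=- remaining=[- id + ( num ) $]
Step 15: shift -. Stack=[E -] ptr=6 lookahead=id remaining=[id + ( num ) $]
Step 16: shift id. Stack=[E - id] ptr=7 lookahead=+ remaining=[+ ( num ) $]
Step 17: reduce F->id. Stack=[E - F] ptr=7 lookahead=+ remaining=[+ ( num ) $]
Step 18: reduce T->F. Stack=[E - T] ptr=7 lookahead=+ remaining=[+ ( num ) $]
Step 19: reduce E->E - T. Stack=[E] ptr=7 lookahead=+ remaining=[+ ( num ) $]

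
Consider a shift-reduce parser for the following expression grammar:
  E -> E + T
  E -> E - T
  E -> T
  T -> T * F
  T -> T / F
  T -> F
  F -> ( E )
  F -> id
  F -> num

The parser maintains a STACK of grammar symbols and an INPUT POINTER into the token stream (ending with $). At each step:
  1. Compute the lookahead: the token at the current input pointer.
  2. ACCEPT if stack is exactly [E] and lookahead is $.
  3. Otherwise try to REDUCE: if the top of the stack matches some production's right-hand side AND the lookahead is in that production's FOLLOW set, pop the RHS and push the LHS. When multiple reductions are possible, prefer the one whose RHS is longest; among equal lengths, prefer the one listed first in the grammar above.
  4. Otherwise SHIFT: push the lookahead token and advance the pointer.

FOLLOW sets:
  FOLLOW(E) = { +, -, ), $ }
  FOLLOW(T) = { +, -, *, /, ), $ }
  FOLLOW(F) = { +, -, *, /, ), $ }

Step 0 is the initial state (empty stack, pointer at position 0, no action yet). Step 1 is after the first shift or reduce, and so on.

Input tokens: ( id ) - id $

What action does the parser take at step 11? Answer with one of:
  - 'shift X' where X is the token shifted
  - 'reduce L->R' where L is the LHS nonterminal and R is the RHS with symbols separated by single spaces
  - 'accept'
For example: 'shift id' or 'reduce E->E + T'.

Step 1: shift (. Stack=[(] ptr=1 lookahead=id remaining=[id ) - id $]
Step 2: shift id. Stack=[( id] ptr=2 lookahead=) remaining=[) - id $]
Step 3: reduce F->id. Stack=[( F] ptr=2 lookahead=) remaining=[) - id $]
Step 4: reduce T->F. Stack=[( T] ptr=2 lookahead=) remaining=[) - id $]
Step 5: reduce E->T. Stack=[( E] ptr=2 lookahead=) remaining=[) - id $]
Step 6: shift ). Stack=[( E )] ptr=3 lookahead=- remaining=[- id $]
Step 7: reduce F->( E ). Stack=[F] ptr=3 lookahead=- remaining=[- id $]
Step 8: reduce T->F. Stack=[T] ptr=3 lookahead=- remaining=[- id $]
Step 9: reduce E->T. Stack=[E] ptr=3 lookahead=- remaining=[- id $]
Step 10: shift -. Stack=[E -] ptr=4 lookahead=id remaining=[id $]
Step 11: shift id. Stack=[E - id] ptr=5 lookahead=$ remaining=[$]

Answer: shift id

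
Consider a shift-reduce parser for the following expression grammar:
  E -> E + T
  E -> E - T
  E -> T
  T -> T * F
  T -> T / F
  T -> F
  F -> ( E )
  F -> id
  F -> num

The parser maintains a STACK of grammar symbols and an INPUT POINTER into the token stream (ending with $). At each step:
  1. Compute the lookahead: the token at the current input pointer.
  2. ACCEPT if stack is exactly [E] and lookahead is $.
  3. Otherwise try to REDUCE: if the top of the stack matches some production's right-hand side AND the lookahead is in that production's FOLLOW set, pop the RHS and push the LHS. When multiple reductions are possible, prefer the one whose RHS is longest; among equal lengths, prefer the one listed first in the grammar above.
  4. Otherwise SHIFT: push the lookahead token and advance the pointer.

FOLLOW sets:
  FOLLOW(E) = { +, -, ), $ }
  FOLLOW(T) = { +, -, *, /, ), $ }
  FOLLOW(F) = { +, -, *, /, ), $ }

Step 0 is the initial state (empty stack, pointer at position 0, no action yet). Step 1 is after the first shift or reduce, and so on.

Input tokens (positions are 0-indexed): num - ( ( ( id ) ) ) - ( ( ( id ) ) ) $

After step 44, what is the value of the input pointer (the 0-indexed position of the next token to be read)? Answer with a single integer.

Step 1: shift num. Stack=[num] ptr=1 lookahead=- remaining=[- ( ( ( id ) ) ) - ( ( ( id ) ) ) $]
Step 2: reduce F->num. Stack=[F] ptr=1 lookahead=- remaining=[- ( ( ( id ) ) ) - ( ( ( id ) ) ) $]
Step 3: reduce T->F. Stack=[T] ptr=1 lookahead=- remaining=[- ( ( ( id ) ) ) - ( ( ( id ) ) ) $]
Step 4: reduce E->T. Stack=[E] ptr=1 lookahead=- remaining=[- ( ( ( id ) ) ) - ( ( ( id ) ) ) $]
Step 5: shift -. Stack=[E -] ptr=2 lookahead=( remaining=[( ( ( id ) ) ) - ( ( ( id ) ) ) $]
Step 6: shift (. Stack=[E - (] ptr=3 lookahead=( remaining=[( ( id ) ) ) - ( ( ( id ) ) ) $]
Step 7: shift (. Stack=[E - ( (] ptr=4 lookahead=( remaining=[( id ) ) ) - ( ( ( id ) ) ) $]
Step 8: shift (. Stack=[E - ( ( (] ptr=5 lookahead=id remaining=[id ) ) ) - ( ( ( id ) ) ) $]
Step 9: shift id. Stack=[E - ( ( ( id] ptr=6 lookahead=) remaining=[) ) ) - ( ( ( id ) ) ) $]
Step 10: reduce F->id. Stack=[E - ( ( ( F] ptr=6 lookahead=) remaining=[) ) ) - ( ( ( id ) ) ) $]
Step 11: reduce T->F. Stack=[E - ( ( ( T] ptr=6 lookahead=) remaining=[) ) ) - ( ( ( id ) ) ) $]
Step 12: reduce E->T. Stack=[E - ( ( ( E] ptr=6 lookahead=) remaining=[) ) ) - ( ( ( id ) ) ) $]
Step 13: shift ). Stack=[E - ( ( ( E )] ptr=7 lookahead=) remaining=[) ) - ( ( ( id ) ) ) $]
Step 14: reduce F->( E ). Stack=[E - ( ( F] ptr=7 lookahead=) remaining=[) ) - ( ( ( id ) ) ) $]
Step 15: reduce T->F. Stack=[E - ( ( T] ptr=7 lookahead=) remaining=[) ) - ( ( ( id ) ) ) $]
Step 16: reduce E->T. Stack=[E - ( ( E] ptr=7 lookahead=) remaining=[) ) - ( ( ( id ) ) ) $]
Step 17: shift ). Stack=[E - ( ( E )] ptr=8 lookahead=) remaining=[) - ( ( ( id ) ) ) $]
Step 18: reduce F->( E ). Stack=[E - ( F] ptr=8 lookahead=) remaining=[) - ( ( ( id ) ) ) $]
Step 19: reduce T->F. Stack=[E - ( T] ptr=8 lookahead=) remaining=[) - ( ( ( id ) ) ) $]
Step 20: reduce E->T. Stack=[E - ( E] ptr=8 lookahead=) remaining=[) - ( ( ( id ) ) ) $]
Step 21: shift ). Stack=[E - ( E )] ptr=9 lookahead=- remaining=[- ( ( ( id ) ) ) $]
Step 22: reduce F->( E ). Stack=[E - F] ptr=9 lookahead=- remaining=[- ( ( ( id ) ) ) $]
Step 23: reduce T->F. Stack=[E - T] ptr=9 lookahead=- remaining=[- ( ( ( id ) ) ) $]
Step 24: reduce E->E - T. Stack=[E] ptr=9 lookahead=- remaining=[- ( ( ( id ) ) ) $]
Step 25: shift -. Stack=[E -] ptr=10 lookahead=( remaining=[( ( ( id ) ) ) $]
Step 26: shift (. Stack=[E - (] ptr=11 lookahead=( remaining=[( ( id ) ) ) $]
Step 27: shift (. Stack=[E - ( (] ptr=12 lookahead=( remaining=[( id ) ) ) $]
Step 28: shift (. Stack=[E - ( ( (] ptr=13 lookahead=id remaining=[id ) ) ) $]
Step 29: shift id. Stack=[E - ( ( ( id] ptr=14 lookahead=) remaining=[) ) ) $]
Step 30: reduce F->id. Stack=[E - ( ( ( F] ptr=14 lookahead=) remaining=[) ) ) $]
Step 31: reduce T->F. Stack=[E - ( ( ( T] ptr=14 lookahead=) remaining=[) ) ) $]
Step 32: reduce E->T. Stack=[E - ( ( ( E] ptr=14 lookahead=) remaining=[) ) ) $]
Step 33: shift ). Stack=[E - ( ( ( E )] ptr=15 lookahead=) remaining=[) ) $]
Step 34: reduce F->( E ). Stack=[E - ( ( F] ptr=15 lookahead=) remaining=[) ) $]
Step 35: reduce T->F. Stack=[E - ( ( T] ptr=15 lookahead=) remaining=[) ) $]
Step 36: reduce E->T. Stack=[E - ( ( E] ptr=15 lookahead=) remaining=[) ) $]
Step 37: shift ). Stack=[E - ( ( E )] ptr=16 lookahead=) remaining=[) $]
Step 38: reduce F->( E ). Stack=[E - ( F] ptr=16 lookahead=) remaining=[) $]
Step 39: reduce T->F. Stack=[E - ( T] ptr=16 lookahead=) remaining=[) $]
Step 40: reduce E->T. Stack=[E - ( E] ptr=16 lookahead=) remaining=[) $]
Step 41: shift ). Stack=[E - ( E )] ptr=17 lookahead=$ remaining=[$]
Step 42: reduce F->( E ). Stack=[E - F] ptr=17 lookahead=$ remaining=[$]
Step 43: reduce T->F. Stack=[E - T] ptr=17 lookahead=$ remaining=[$]
Step 44: reduce E->E - T. Stack=[E] ptr=17 lookahead=$ remaining=[$]

Answer: 17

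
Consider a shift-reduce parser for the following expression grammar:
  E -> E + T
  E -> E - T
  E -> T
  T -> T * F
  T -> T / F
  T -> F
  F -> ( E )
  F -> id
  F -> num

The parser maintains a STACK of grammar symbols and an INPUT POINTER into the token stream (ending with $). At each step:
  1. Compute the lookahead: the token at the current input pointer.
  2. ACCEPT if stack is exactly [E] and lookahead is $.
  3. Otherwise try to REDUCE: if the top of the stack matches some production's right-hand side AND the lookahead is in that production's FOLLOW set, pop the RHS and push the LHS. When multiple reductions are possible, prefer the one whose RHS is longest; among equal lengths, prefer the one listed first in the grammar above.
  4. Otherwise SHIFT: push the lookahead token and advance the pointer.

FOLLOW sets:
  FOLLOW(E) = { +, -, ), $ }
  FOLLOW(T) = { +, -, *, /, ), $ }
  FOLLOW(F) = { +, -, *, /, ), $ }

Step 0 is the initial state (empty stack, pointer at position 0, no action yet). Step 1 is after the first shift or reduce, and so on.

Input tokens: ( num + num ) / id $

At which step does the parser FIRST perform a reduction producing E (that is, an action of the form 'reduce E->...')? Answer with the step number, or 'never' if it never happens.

Answer: 5

Derivation:
Step 1: shift (. Stack=[(] ptr=1 lookahead=num remaining=[num + num ) / id $]
Step 2: shift num. Stack=[( num] ptr=2 lookahead=+ remaining=[+ num ) / id $]
Step 3: reduce F->num. Stack=[( F] ptr=2 lookahead=+ remaining=[+ num ) / id $]
Step 4: reduce T->F. Stack=[( T] ptr=2 lookahead=+ remaining=[+ num ) / id $]
Step 5: reduce E->T. Stack=[( E] ptr=2 lookahead=+ remaining=[+ num ) / id $]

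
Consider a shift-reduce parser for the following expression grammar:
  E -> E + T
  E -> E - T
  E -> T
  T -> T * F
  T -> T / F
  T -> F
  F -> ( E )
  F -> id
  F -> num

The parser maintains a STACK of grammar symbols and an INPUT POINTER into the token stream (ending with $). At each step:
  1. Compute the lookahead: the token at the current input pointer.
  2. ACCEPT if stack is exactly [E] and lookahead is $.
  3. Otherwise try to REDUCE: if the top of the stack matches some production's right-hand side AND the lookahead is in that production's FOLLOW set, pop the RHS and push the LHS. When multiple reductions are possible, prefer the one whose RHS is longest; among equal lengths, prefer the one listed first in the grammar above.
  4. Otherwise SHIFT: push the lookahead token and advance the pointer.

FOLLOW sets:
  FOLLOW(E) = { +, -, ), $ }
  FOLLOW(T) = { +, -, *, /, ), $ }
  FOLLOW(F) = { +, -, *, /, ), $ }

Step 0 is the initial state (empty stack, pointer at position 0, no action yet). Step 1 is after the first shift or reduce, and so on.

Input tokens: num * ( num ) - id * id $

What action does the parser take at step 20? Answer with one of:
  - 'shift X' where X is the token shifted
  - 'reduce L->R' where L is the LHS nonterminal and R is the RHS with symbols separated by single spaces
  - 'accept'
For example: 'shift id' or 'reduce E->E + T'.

Answer: reduce F->id

Derivation:
Step 1: shift num. Stack=[num] ptr=1 lookahead=* remaining=[* ( num ) - id * id $]
Step 2: reduce F->num. Stack=[F] ptr=1 lookahead=* remaining=[* ( num ) - id * id $]
Step 3: reduce T->F. Stack=[T] ptr=1 lookahead=* remaining=[* ( num ) - id * id $]
Step 4: shift *. Stack=[T *] ptr=2 lookahead=( remaining=[( num ) - id * id $]
Step 5: shift (. Stack=[T * (] ptr=3 lookahead=num remaining=[num ) - id * id $]
Step 6: shift num. Stack=[T * ( num] ptr=4 lookahead=) remaining=[) - id * id $]
Step 7: reduce F->num. Stack=[T * ( F] ptr=4 lookahead=) remaining=[) - id * id $]
Step 8: reduce T->F. Stack=[T * ( T] ptr=4 lookahead=) remaining=[) - id * id $]
Step 9: reduce E->T. Stack=[T * ( E] ptr=4 lookahead=) remaining=[) - id * id $]
Step 10: shift ). Stack=[T * ( E )] ptr=5 lookahead=- remaining=[- id * id $]
Step 11: reduce F->( E ). Stack=[T * F] ptr=5 lookahead=- remaining=[- id * id $]
Step 12: reduce T->T * F. Stack=[T] ptr=5 lookahead=- remaining=[- id * id $]
Step 13: reduce E->T. Stack=[E] ptr=5 lookahead=- remaining=[- id * id $]
Step 14: shift -. Stack=[E -] ptr=6 lookahead=id remaining=[id * id $]
Step 15: shift id. Stack=[E - id] ptr=7 lookahead=* remaining=[* id $]
Step 16: reduce F->id. Stack=[E - F] ptr=7 lookahead=* remaining=[* id $]
Step 17: reduce T->F. Stack=[E - T] ptr=7 lookahead=* remaining=[* id $]
Step 18: shift *. Stack=[E - T *] ptr=8 lookahead=id remaining=[id $]
Step 19: shift id. Stack=[E - T * id] ptr=9 lookahead=$ remaining=[$]
Step 20: reduce F->id. Stack=[E - T * F] ptr=9 lookahead=$ remaining=[$]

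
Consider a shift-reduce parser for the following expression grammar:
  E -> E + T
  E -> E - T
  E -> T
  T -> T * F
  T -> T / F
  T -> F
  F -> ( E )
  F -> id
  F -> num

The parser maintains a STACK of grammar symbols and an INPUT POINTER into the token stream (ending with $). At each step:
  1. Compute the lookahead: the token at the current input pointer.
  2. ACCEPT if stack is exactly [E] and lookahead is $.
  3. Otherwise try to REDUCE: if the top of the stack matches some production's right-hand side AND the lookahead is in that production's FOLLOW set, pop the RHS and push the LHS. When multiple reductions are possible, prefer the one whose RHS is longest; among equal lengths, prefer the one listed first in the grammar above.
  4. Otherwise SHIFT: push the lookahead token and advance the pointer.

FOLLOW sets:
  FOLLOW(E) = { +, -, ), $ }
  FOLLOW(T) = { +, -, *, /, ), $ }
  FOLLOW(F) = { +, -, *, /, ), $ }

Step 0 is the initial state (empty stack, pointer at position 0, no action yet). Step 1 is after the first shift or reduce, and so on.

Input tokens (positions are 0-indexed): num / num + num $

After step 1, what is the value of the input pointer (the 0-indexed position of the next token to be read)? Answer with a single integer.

Step 1: shift num. Stack=[num] ptr=1 lookahead=/ remaining=[/ num + num $]

Answer: 1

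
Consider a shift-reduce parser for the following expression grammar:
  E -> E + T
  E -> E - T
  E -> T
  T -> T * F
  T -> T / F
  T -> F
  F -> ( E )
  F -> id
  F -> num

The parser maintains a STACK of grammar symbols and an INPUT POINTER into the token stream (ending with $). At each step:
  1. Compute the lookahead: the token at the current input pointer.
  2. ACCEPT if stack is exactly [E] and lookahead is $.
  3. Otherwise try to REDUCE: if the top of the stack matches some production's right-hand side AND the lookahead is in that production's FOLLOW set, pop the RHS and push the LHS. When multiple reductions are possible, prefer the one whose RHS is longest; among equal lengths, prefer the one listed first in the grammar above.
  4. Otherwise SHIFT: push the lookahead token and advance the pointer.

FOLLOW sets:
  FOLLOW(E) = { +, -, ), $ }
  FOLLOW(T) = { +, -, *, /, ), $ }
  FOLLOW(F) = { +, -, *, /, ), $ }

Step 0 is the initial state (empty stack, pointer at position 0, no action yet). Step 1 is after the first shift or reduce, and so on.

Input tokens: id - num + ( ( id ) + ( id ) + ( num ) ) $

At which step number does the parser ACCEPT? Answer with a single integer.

Answer: 45

Derivation:
Step 1: shift id. Stack=[id] ptr=1 lookahead=- remaining=[- num + ( ( id ) + ( id ) + ( num ) ) $]
Step 2: reduce F->id. Stack=[F] ptr=1 lookahead=- remaining=[- num + ( ( id ) + ( id ) + ( num ) ) $]
Step 3: reduce T->F. Stack=[T] ptr=1 lookahead=- remaining=[- num + ( ( id ) + ( id ) + ( num ) ) $]
Step 4: reduce E->T. Stack=[E] ptr=1 lookahead=- remaining=[- num + ( ( id ) + ( id ) + ( num ) ) $]
Step 5: shift -. Stack=[E -] ptr=2 lookahead=num remaining=[num + ( ( id ) + ( id ) + ( num ) ) $]
Step 6: shift num. Stack=[E - num] ptr=3 lookahead=+ remaining=[+ ( ( id ) + ( id ) + ( num ) ) $]
Step 7: reduce F->num. Stack=[E - F] ptr=3 lookahead=+ remaining=[+ ( ( id ) + ( id ) + ( num ) ) $]
Step 8: reduce T->F. Stack=[E - T] ptr=3 lookahead=+ remaining=[+ ( ( id ) + ( id ) + ( num ) ) $]
Step 9: reduce E->E - T. Stack=[E] ptr=3 lookahead=+ remaining=[+ ( ( id ) + ( id ) + ( num ) ) $]
Step 10: shift +. Stack=[E +] ptr=4 lookahead=( remaining=[( ( id ) + ( id ) + ( num ) ) $]
Step 11: shift (. Stack=[E + (] ptr=5 lookahead=( remaining=[( id ) + ( id ) + ( num ) ) $]
Step 12: shift (. Stack=[E + ( (] ptr=6 lookahead=id remaining=[id ) + ( id ) + ( num ) ) $]
Step 13: shift id. Stack=[E + ( ( id] ptr=7 lookahead=) remaining=[) + ( id ) + ( num ) ) $]
Step 14: reduce F->id. Stack=[E + ( ( F] ptr=7 lookahead=) remaining=[) + ( id ) + ( num ) ) $]
Step 15: reduce T->F. Stack=[E + ( ( T] ptr=7 lookahead=) remaining=[) + ( id ) + ( num ) ) $]
Step 16: reduce E->T. Stack=[E + ( ( E] ptr=7 lookahead=) remaining=[) + ( id ) + ( num ) ) $]
Step 17: shift ). Stack=[E + ( ( E )] ptr=8 lookahead=+ remaining=[+ ( id ) + ( num ) ) $]
Step 18: reduce F->( E ). Stack=[E + ( F] ptr=8 lookahead=+ remaining=[+ ( id ) + ( num ) ) $]
Step 19: reduce T->F. Stack=[E + ( T] ptr=8 lookahead=+ remaining=[+ ( id ) + ( num ) ) $]
Step 20: reduce E->T. Stack=[E + ( E] ptr=8 lookahead=+ remaining=[+ ( id ) + ( num ) ) $]
Step 21: shift +. Stack=[E + ( E +] ptr=9 lookahead=( remaining=[( id ) + ( num ) ) $]
Step 22: shift (. Stack=[E + ( E + (] ptr=10 lookahead=id remaining=[id ) + ( num ) ) $]
Step 23: shift id. Stack=[E + ( E + ( id] ptr=11 lookahead=) remaining=[) + ( num ) ) $]
Step 24: reduce F->id. Stack=[E + ( E + ( F] ptr=11 lookahead=) remaining=[) + ( num ) ) $]
Step 25: reduce T->F. Stack=[E + ( E + ( T] ptr=11 lookahead=) remaining=[) + ( num ) ) $]
Step 26: reduce E->T. Stack=[E + ( E + ( E] ptr=11 lookahead=) remaining=[) + ( num ) ) $]
Step 27: shift ). Stack=[E + ( E + ( E )] ptr=12 lookahead=+ remaining=[+ ( num ) ) $]
Step 28: reduce F->( E ). Stack=[E + ( E + F] ptr=12 lookahead=+ remaining=[+ ( num ) ) $]
Step 29: reduce T->F. Stack=[E + ( E + T] ptr=12 lookahead=+ remaining=[+ ( num ) ) $]
Step 30: reduce E->E + T. Stack=[E + ( E] ptr=12 lookahead=+ remaining=[+ ( num ) ) $]
Step 31: shift +. Stack=[E + ( E +] ptr=13 lookahead=( remaining=[( num ) ) $]
Step 32: shift (. Stack=[E + ( E + (] ptr=14 lookahead=num remaining=[num ) ) $]
Step 33: shift num. Stack=[E + ( E + ( num] ptr=15 lookahead=) remaining=[) ) $]
Step 34: reduce F->num. Stack=[E + ( E + ( F] ptr=15 lookahead=) remaining=[) ) $]
Step 35: reduce T->F. Stack=[E + ( E + ( T] ptr=15 lookahead=) remaining=[) ) $]
Step 36: reduce E->T. Stack=[E + ( E + ( E] ptr=15 lookahead=) remaining=[) ) $]
Step 37: shift ). Stack=[E + ( E + ( E )] ptr=16 lookahead=) remaining=[) $]
Step 38: reduce F->( E ). Stack=[E + ( E + F] ptr=16 lookahead=) remaining=[) $]
Step 39: reduce T->F. Stack=[E + ( E + T] ptr=16 lookahead=) remaining=[) $]
Step 40: reduce E->E + T. Stack=[E + ( E] ptr=16 lookahead=) remaining=[) $]
Step 41: shift ). Stack=[E + ( E )] ptr=17 lookahead=$ remaining=[$]
Step 42: reduce F->( E ). Stack=[E + F] ptr=17 lookahead=$ remaining=[$]
Step 43: reduce T->F. Stack=[E + T] ptr=17 lookahead=$ remaining=[$]
Step 44: reduce E->E + T. Stack=[E] ptr=17 lookahead=$ remaining=[$]
Step 45: accept. Stack=[E] ptr=17 lookahead=$ remaining=[$]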